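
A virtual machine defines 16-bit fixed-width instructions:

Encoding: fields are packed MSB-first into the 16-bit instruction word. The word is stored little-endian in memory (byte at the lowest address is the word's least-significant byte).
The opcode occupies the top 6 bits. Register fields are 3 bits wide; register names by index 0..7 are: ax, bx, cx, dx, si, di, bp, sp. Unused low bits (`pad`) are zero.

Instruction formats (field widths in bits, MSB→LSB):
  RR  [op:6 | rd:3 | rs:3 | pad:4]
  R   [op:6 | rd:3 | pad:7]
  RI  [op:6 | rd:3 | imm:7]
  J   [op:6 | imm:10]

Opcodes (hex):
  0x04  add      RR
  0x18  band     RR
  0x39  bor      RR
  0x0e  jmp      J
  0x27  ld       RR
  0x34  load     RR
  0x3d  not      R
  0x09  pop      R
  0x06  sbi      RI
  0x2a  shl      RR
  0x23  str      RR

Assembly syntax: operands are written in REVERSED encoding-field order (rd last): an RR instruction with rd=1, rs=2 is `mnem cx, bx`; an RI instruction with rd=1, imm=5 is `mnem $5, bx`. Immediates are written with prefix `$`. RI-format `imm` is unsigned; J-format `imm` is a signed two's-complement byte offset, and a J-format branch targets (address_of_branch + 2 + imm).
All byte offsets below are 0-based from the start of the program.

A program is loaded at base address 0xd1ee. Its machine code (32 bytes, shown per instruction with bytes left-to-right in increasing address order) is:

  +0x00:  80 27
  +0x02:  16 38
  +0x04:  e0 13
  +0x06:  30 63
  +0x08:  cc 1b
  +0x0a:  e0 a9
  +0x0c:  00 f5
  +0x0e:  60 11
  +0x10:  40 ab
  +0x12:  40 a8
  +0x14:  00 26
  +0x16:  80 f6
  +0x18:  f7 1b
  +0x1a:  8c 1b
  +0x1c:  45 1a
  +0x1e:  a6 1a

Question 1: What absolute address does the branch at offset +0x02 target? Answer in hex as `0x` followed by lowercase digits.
+0x02: 16 38 ⇒ word 0x3816 (little)
  top 6b → 0xe → jmp [J]
  [9:0] imm=22 = $22
  target = base 0xd1ee + off 0x02 + 2 + imm 22 = 0xd208

0xd208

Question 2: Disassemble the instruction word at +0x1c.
sbi $69, si

@+1c  little-endian(45 1a) = 0x1a45
  top 6b → 0x6 → sbi [RI]
  [9:7] rd=4 = si
  [6:0] imm=69 = $69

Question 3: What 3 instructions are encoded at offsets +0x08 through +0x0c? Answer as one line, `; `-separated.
off 0x08: read cc 1b as little → 0x1bcc
  op=0x1bcc>>10=0x6 ⇒ sbi (RI)
  [9:7] rd=7 = sp
  [6:0] imm=76 = $76
off 0x0a: read e0 a9 as little → 0xa9e0
  op=0xa9e0>>10=0x2a ⇒ shl (RR)
  [9:7] rd=3 = dx
  [6:4] rs=6 = bp
off 0x0c: read 00 f5 as little → 0xf500
  op=0xf500>>10=0x3d ⇒ not (R)
  [9:7] rd=2 = cx

sbi $76, sp; shl bp, dx; not cx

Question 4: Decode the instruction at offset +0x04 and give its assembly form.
[04] e0 13 → 0x13e0
  top 6b → 0x4 → add [RR]
  [9:7] rd=7 = sp
  [6:4] rs=6 = bp

add bp, sp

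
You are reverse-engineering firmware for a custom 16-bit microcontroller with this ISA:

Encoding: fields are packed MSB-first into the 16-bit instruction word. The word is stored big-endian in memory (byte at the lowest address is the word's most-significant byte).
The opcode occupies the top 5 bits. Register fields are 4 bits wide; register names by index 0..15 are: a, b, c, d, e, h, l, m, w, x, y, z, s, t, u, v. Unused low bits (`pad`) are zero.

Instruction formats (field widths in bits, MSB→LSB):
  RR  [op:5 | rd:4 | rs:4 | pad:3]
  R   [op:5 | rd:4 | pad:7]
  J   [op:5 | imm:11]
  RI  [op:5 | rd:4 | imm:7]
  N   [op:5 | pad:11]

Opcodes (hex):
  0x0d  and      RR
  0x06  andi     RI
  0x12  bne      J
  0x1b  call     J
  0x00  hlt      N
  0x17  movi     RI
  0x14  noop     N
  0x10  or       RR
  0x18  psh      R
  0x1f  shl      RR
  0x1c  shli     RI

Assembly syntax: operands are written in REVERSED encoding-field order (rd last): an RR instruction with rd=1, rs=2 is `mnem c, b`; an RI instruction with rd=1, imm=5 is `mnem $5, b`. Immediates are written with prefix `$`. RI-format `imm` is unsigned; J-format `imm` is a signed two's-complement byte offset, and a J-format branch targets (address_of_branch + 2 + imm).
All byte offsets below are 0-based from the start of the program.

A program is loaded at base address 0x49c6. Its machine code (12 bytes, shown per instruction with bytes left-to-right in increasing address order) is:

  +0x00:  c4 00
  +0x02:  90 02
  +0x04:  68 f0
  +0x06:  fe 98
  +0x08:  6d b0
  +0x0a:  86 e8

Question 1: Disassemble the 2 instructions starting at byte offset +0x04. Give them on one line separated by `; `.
and u, b; shl d, t

off 0x04: read 68 f0 as big → 0x68f0
  op=0x68f0>>11=0xd ⇒ and (RR)
  rd@[10:7]=0x1 ⇒ b
  rs@[6:3]=0xe ⇒ u
off 0x06: read fe 98 as big → 0xfe98
  op=0xfe98>>11=0x1f ⇒ shl (RR)
  rd@[10:7]=0xd ⇒ t
  rs@[6:3]=0x3 ⇒ d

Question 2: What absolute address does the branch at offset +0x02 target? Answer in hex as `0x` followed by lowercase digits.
+0x02: 90 02 ⇒ word 0x9002 (big)
  opcode bits[15:11]=0x12: bne/J
  [10:0] imm=2 = $2
  target = base 0x49c6 + off 0x02 + 2 + imm 2 = 0x49cc

0x49cc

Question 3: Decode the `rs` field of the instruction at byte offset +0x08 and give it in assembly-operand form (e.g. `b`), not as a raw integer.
off 0x08: read 6d b0 as big → 0x6db0
  top 5b → 0xd → and [RR]
  rd: (w>>7)&0xf=0xb → z
  rs: (w>>3)&0xf=0x6 → l

l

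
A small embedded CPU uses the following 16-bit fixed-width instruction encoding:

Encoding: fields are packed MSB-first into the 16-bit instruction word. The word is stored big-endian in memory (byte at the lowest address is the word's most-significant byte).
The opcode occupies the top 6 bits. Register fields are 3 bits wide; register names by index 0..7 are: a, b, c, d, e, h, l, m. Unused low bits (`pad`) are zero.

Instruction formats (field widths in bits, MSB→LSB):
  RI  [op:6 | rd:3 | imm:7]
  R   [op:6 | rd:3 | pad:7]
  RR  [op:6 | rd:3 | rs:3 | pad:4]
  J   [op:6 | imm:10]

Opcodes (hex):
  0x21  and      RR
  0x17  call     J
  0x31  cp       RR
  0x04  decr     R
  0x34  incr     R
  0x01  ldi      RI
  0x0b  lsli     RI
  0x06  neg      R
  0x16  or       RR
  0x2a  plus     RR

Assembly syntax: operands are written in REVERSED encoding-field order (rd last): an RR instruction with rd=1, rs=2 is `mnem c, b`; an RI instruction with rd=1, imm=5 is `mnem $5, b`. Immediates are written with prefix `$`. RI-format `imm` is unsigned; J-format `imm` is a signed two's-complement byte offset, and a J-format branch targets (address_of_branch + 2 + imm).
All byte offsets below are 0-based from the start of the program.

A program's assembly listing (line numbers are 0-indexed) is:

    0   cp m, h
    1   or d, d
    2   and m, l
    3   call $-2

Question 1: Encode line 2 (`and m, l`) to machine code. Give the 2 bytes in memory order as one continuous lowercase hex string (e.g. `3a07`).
8770

L2: and op=0x21:6|rd=6:3|rs=7:3|pad=0:4 ⇒ 0x8770 ⇒ big 87 70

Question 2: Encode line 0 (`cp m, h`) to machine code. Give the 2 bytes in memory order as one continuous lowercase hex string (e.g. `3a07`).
line 0 (cp): pack op=0x31:6|rd=5:3|rs=7:3|pad=0:4 = 0xc6f0; big→ c6 f0

c6f0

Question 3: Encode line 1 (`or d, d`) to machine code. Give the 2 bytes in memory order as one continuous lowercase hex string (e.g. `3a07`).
1. or fields op=0x16:6|rd=3:3|rs=3:3|pad=0:4 → word 59b0h → 59 b0

59b0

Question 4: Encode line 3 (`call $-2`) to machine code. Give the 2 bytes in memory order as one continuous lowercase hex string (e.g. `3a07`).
3. call fields op=0x17:6|imm=-2:10 → word 5ffeh → 5f fe

5ffe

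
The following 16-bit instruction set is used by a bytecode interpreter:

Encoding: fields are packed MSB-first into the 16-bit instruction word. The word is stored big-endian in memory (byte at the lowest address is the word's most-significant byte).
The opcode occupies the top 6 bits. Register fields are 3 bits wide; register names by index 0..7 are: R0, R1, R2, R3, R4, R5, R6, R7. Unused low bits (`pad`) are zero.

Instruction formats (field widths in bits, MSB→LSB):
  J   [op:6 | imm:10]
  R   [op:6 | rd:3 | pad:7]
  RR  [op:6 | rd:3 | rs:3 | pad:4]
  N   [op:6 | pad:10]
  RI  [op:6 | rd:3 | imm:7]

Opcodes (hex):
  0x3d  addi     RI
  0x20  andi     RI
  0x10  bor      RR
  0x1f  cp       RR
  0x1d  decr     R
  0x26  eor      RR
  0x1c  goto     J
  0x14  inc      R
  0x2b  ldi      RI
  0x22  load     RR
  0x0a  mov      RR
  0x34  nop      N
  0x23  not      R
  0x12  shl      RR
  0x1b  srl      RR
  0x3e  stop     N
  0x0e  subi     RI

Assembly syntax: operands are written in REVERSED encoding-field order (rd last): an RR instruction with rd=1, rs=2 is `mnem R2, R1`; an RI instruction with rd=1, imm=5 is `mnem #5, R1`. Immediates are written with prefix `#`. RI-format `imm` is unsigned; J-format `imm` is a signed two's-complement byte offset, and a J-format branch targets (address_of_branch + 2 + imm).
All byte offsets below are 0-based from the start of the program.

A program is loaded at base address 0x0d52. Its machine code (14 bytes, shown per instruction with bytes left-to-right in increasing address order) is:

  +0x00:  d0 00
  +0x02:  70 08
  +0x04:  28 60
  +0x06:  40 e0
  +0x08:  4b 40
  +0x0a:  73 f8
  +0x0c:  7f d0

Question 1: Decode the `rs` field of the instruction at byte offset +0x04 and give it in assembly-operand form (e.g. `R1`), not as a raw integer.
+0x04: 28 60 ⇒ word 0x2860 (big)
  opcode bits[15:10]=0xa: mov/RR
  [9:7] rd=0 = R0
  [6:4] rs=6 = R6

R6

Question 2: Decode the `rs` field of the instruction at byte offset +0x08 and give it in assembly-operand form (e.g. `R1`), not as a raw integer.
off 0x08: read 4b 40 as big → 0x4b40
  opcode bits[15:10]=0x12: shl/RR
  rd: (w>>7)&0x7=0x6 → R6
  rs: (w>>4)&0x7=0x4 → R4

R4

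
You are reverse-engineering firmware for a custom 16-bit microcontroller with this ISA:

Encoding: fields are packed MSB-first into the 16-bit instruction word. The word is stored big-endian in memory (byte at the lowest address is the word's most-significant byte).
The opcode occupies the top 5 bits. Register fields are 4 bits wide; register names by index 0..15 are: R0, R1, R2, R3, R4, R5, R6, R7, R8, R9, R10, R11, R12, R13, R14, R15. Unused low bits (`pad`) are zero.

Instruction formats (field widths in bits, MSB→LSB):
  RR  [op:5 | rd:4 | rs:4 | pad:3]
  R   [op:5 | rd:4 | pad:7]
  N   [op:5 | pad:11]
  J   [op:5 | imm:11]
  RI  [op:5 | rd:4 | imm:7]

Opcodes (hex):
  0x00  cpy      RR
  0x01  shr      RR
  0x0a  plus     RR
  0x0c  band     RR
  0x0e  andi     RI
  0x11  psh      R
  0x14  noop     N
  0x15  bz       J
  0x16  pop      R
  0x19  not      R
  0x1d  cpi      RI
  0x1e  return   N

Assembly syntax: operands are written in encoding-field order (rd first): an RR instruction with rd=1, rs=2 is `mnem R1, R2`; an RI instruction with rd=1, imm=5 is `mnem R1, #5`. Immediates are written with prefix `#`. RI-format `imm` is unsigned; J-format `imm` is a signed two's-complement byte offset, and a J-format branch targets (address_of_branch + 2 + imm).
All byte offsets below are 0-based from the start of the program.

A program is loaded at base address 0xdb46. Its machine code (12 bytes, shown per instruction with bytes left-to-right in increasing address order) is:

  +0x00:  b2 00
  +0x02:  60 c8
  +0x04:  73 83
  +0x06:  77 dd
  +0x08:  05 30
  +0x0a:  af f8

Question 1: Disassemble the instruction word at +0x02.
band R1, R9

[02] 60 c8 → 0x60c8
  opcode bits[15:11]=0xc: band/RR
  [10:7] rd=1 = R1
  [6:3] rs=9 = R9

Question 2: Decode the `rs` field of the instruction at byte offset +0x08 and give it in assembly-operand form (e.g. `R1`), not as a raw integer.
+0x08: 05 30 ⇒ word 0x0530 (big)
  op=0x0530>>11=0x0 ⇒ cpy (RR)
  rd: (w>>7)&0xf=0xa → R10
  rs: (w>>3)&0xf=0x6 → R6

R6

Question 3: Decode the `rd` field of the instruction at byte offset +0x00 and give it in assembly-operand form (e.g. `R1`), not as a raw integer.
R4

@+00  big-endian(b2 00) = 0xb200
  opcode bits[15:11]=0x16: pop/R
  [10:7] rd=4 = R4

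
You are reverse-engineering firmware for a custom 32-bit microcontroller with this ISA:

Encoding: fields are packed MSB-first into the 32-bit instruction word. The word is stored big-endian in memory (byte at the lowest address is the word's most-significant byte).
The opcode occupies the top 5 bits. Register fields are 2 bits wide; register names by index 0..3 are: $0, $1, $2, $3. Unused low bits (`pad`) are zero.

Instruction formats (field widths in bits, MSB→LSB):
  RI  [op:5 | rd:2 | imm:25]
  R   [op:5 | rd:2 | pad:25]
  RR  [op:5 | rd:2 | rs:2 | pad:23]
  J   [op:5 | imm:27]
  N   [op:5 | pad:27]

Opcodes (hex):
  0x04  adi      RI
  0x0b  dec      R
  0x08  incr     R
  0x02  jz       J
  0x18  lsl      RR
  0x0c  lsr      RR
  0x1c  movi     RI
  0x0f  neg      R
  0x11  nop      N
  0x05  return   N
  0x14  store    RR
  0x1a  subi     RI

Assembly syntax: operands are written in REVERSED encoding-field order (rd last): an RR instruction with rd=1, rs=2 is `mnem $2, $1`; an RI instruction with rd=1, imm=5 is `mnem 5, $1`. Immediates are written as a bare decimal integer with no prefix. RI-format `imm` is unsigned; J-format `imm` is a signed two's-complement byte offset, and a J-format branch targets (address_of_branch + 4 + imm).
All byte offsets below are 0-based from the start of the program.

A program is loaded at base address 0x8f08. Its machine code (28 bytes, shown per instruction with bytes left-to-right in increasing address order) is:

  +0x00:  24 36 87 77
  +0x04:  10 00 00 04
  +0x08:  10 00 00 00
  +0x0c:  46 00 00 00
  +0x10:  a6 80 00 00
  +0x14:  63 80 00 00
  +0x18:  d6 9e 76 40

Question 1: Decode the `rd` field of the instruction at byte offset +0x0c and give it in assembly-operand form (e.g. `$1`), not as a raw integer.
@+0c  big-endian(46 00 00 00) = 0x46000000
  op=0x46000000>>27=0x8 ⇒ incr (R)
  rd: (w>>25)&0x3=0x3 → $3

$3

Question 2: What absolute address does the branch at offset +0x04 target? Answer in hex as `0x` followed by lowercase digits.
off 0x04: read 10 00 00 04 as big → 0x10000004
  opcode bits[31:27]=0x2: jz/J
  imm@[26:0]=0x4 ⇒ 4
  target = base 0x8f08 + off 0x04 + 4 + imm 4 = 0x8f14

0x8f14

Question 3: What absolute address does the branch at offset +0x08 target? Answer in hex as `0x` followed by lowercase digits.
off 0x08: read 10 00 00 00 as big → 0x10000000
  opcode bits[31:27]=0x2: jz/J
  imm: (w>>0)&0x7ffffff=0x0 → 0
  target = base 0x8f08 + off 0x08 + 4 + imm 0 = 0x8f14

0x8f14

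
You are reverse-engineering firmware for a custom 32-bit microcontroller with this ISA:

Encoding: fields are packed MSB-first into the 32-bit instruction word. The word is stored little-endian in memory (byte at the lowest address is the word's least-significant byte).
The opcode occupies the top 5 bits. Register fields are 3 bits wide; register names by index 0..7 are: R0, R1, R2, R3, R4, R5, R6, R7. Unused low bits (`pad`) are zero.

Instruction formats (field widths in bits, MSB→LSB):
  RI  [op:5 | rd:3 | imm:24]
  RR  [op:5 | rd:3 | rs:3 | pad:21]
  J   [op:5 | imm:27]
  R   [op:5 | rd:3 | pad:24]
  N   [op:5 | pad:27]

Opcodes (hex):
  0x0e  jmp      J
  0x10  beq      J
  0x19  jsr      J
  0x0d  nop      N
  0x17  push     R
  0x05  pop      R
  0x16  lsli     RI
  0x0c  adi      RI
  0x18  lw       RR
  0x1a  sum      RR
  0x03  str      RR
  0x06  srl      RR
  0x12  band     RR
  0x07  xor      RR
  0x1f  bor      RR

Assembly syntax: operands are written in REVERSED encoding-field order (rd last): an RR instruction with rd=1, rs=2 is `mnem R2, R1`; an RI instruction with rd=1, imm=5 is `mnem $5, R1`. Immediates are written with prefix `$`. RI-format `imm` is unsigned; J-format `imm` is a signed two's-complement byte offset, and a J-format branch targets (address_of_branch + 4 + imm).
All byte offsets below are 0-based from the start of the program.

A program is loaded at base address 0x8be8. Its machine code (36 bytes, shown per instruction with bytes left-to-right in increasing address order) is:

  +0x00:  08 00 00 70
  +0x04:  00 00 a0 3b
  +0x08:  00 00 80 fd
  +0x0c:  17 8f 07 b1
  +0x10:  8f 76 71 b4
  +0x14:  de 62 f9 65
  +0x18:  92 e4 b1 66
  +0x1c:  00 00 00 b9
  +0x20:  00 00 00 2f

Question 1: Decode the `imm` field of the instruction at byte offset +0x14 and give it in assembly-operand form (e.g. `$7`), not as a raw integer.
@+14  little-endian(de 62 f9 65) = 0x65f962de
  opcode bits[31:27]=0xc: adi/RI
  [26:24] rd=5 = R5
  [23:0] imm=16343774 = $16343774

$16343774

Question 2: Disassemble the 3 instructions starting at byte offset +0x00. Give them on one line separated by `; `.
jmp $8; xor R5, R3; bor R4, R5

[00] 08 00 00 70 → 0x70000008
  op=0x70000008>>27=0xe ⇒ jmp (J)
  imm@[26:0]=0x8 ⇒ $8
[04] 00 00 a0 3b → 0x3ba00000
  op=0x3ba00000>>27=0x7 ⇒ xor (RR)
  rd@[26:24]=0x3 ⇒ R3
  rs@[23:21]=0x5 ⇒ R5
[08] 00 00 80 fd → 0xfd800000
  op=0xfd800000>>27=0x1f ⇒ bor (RR)
  rd@[26:24]=0x5 ⇒ R5
  rs@[23:21]=0x4 ⇒ R4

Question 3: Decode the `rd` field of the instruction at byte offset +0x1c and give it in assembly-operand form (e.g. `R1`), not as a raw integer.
@+1c  little-endian(00 00 00 b9) = 0xb9000000
  top 5b → 0x17 → push [R]
  [26:24] rd=1 = R1

R1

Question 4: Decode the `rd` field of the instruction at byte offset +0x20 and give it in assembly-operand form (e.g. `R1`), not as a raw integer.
off 0x20: read 00 00 00 2f as little → 0x2f000000
  op=0x2f000000>>27=0x5 ⇒ pop (R)
  rd@[26:24]=0x7 ⇒ R7

R7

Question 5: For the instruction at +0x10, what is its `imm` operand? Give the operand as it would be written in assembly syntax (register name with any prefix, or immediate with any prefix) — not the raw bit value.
$7435919

[10] 8f 76 71 b4 → 0xb471768f
  opcode bits[31:27]=0x16: lsli/RI
  rd@[26:24]=0x4 ⇒ R4
  imm@[23:0]=0x71768f ⇒ $7435919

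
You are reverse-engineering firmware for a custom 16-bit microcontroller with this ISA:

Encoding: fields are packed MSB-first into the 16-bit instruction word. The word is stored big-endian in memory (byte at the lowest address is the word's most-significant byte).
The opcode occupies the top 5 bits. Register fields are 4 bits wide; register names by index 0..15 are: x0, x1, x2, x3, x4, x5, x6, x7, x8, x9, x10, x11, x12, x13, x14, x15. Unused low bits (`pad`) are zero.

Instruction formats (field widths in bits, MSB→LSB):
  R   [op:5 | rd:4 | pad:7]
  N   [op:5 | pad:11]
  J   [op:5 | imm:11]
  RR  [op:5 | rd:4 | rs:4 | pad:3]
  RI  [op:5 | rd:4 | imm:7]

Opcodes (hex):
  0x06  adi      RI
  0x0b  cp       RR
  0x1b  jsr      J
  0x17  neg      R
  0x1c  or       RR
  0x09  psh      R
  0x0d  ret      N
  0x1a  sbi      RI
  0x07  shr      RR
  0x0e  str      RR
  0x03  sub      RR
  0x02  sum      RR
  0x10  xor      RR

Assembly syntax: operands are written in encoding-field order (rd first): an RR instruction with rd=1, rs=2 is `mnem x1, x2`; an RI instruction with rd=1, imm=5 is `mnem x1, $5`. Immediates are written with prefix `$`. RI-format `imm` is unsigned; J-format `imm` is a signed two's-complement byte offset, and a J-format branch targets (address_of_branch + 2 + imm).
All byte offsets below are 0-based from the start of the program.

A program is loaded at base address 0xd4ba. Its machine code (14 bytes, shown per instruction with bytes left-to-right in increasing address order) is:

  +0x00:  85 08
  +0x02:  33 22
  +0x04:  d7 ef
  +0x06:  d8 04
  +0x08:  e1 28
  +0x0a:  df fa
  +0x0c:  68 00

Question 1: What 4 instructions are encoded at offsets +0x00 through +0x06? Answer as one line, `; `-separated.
+0x00: 85 08 ⇒ word 0x8508 (big)
  opcode bits[15:11]=0x10: xor/RR
  [10:7] rd=10 = x10
  [6:3] rs=1 = x1
+0x02: 33 22 ⇒ word 0x3322 (big)
  opcode bits[15:11]=0x6: adi/RI
  [10:7] rd=6 = x6
  [6:0] imm=34 = $34
+0x04: d7 ef ⇒ word 0xd7ef (big)
  opcode bits[15:11]=0x1a: sbi/RI
  [10:7] rd=15 = x15
  [6:0] imm=111 = $111
+0x06: d8 04 ⇒ word 0xd804 (big)
  opcode bits[15:11]=0x1b: jsr/J
  [10:0] imm=4 = $4

xor x10, x1; adi x6, $34; sbi x15, $111; jsr $4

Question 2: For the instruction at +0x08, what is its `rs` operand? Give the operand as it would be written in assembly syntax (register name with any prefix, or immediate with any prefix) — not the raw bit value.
@+08  big-endian(e1 28) = 0xe128
  opcode bits[15:11]=0x1c: or/RR
  [10:7] rd=2 = x2
  [6:3] rs=5 = x5

x5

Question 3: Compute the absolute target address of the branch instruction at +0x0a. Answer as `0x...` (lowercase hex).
0xd4c0

off 0x0a: read df fa as big → 0xdffa
  opcode bits[15:11]=0x1b: jsr/J
  imm@[10:0]=0x7fa (s11→-6) ⇒ $-6
  target = base 0xd4ba + off 0x0a + 2 + imm -6 = 0xd4c0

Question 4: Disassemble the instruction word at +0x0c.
@+0c  big-endian(68 00) = 0x6800
  op=0x6800>>11=0xd ⇒ ret (N)

ret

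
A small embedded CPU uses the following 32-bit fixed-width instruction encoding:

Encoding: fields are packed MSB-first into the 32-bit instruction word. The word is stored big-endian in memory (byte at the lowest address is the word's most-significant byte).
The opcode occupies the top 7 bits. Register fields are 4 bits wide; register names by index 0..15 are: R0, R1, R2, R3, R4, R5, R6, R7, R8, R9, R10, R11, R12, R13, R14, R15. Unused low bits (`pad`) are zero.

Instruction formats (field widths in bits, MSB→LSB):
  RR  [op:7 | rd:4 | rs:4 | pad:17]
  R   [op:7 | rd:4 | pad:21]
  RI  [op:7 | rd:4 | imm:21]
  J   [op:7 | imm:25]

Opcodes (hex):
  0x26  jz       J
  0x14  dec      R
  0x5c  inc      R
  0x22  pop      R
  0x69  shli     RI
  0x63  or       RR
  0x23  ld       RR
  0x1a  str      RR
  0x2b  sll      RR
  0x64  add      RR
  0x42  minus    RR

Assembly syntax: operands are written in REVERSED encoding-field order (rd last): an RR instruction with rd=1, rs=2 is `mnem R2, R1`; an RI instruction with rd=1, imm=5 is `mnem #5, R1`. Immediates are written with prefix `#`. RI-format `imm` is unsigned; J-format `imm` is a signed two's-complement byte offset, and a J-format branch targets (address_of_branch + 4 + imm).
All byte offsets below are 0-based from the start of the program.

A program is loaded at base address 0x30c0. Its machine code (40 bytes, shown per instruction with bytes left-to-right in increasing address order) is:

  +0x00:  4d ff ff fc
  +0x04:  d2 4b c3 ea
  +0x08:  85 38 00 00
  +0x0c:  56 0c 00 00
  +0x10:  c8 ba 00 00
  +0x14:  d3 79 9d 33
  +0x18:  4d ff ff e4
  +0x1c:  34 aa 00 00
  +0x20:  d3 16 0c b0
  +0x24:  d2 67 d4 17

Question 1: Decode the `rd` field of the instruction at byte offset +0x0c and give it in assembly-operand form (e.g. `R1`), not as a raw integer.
@+0c  big-endian(56 0c 00 00) = 0x560c0000
  op=0x560c0000>>25=0x2b ⇒ sll (RR)
  [24:21] rd=0 = R0
  [20:17] rs=6 = R6

R0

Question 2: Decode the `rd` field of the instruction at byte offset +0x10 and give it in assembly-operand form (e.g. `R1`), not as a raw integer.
@+10  big-endian(c8 ba 00 00) = 0xc8ba0000
  op=0xc8ba0000>>25=0x64 ⇒ add (RR)
  rd@[24:21]=0x5 ⇒ R5
  rs@[20:17]=0xd ⇒ R13

R5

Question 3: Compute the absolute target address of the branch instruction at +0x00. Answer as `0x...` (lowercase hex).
0x30c0

off 0x00: read 4d ff ff fc as big → 0x4dfffffc
  op=0x4dfffffc>>25=0x26 ⇒ jz (J)
  imm@[24:0]=0x1fffffc (s25→-4) ⇒ #-4
  target = base 0x30c0 + off 0x00 + 4 + imm -4 = 0x30c0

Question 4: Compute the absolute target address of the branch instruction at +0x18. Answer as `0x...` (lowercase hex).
0x30c0

@+18  big-endian(4d ff ff e4) = 0x4dffffe4
  op=0x4dffffe4>>25=0x26 ⇒ jz (J)
  imm: (w>>0)&0x1ffffff=0x1ffffe4 (s25→-28) → #-28
  target = base 0x30c0 + off 0x18 + 4 + imm -28 = 0x30c0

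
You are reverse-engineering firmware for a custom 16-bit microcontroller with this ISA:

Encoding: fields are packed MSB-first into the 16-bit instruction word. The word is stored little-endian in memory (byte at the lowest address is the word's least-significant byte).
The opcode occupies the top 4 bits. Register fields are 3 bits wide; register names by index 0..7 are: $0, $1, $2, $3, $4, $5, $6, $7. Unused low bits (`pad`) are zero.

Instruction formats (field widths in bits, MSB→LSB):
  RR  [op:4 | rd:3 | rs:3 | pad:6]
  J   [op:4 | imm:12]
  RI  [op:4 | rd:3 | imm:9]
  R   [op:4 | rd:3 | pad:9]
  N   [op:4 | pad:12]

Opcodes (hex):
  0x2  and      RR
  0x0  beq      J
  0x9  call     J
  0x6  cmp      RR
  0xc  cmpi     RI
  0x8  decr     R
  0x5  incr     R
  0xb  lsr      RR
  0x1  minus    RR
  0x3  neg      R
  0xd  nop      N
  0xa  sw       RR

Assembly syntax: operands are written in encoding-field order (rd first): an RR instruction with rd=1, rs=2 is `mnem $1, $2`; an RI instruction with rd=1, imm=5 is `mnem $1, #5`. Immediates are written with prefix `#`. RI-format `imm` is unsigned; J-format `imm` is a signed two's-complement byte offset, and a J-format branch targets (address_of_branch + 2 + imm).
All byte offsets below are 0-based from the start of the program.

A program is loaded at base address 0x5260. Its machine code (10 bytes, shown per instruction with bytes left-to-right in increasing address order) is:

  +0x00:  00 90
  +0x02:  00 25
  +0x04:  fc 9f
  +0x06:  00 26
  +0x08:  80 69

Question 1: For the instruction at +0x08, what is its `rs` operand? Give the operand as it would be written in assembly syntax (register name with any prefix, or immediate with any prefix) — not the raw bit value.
+0x08: 80 69 ⇒ word 0x6980 (little)
  opcode bits[15:12]=0x6: cmp/RR
  rd@[11:9]=0x4 ⇒ $4
  rs@[8:6]=0x6 ⇒ $6

$6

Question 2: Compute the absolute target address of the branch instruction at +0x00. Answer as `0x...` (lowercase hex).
0x5262

@+00  little-endian(00 90) = 0x9000
  top 4b → 0x9 → call [J]
  imm: (w>>0)&0xfff=0x0 → #0
  target = base 0x5260 + off 0x00 + 2 + imm 0 = 0x5262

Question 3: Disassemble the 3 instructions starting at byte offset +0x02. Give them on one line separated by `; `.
off 0x02: read 00 25 as little → 0x2500
  top 4b → 0x2 → and [RR]
  rd@[11:9]=0x2 ⇒ $2
  rs@[8:6]=0x4 ⇒ $4
off 0x04: read fc 9f as little → 0x9ffc
  top 4b → 0x9 → call [J]
  imm@[11:0]=0xffc (s12→-4) ⇒ #-4
off 0x06: read 00 26 as little → 0x2600
  top 4b → 0x2 → and [RR]
  rd@[11:9]=0x3 ⇒ $3
  rs@[8:6]=0x0 ⇒ $0

and $2, $4; call #-4; and $3, $0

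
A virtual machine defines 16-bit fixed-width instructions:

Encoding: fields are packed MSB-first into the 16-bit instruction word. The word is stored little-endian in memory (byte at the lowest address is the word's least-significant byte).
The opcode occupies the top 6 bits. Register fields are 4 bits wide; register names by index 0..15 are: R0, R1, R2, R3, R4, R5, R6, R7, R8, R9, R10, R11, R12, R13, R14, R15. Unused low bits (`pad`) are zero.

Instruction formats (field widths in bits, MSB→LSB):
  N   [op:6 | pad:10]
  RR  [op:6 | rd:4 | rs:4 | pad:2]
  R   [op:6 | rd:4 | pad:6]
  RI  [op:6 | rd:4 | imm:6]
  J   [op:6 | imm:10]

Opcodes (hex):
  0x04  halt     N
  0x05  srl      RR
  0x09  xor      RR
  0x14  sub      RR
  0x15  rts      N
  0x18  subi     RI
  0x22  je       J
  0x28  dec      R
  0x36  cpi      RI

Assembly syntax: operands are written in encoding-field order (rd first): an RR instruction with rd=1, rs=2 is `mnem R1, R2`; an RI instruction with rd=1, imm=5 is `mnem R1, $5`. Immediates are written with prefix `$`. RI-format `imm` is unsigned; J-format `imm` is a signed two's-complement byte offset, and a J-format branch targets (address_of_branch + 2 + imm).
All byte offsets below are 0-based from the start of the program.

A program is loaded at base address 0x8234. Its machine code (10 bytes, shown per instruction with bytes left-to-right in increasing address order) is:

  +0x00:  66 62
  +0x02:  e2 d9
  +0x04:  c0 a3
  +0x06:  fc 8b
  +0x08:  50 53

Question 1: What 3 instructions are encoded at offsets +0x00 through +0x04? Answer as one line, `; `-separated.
subi R9, $38; cpi R7, $34; dec R15

@+00  little-endian(66 62) = 0x6266
  op=0x6266>>10=0x18 ⇒ subi (RI)
  [9:6] rd=9 = R9
  [5:0] imm=38 = $38
@+02  little-endian(e2 d9) = 0xd9e2
  op=0xd9e2>>10=0x36 ⇒ cpi (RI)
  [9:6] rd=7 = R7
  [5:0] imm=34 = $34
@+04  little-endian(c0 a3) = 0xa3c0
  op=0xa3c0>>10=0x28 ⇒ dec (R)
  [9:6] rd=15 = R15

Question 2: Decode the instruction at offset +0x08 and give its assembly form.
sub R13, R4

@+08  little-endian(50 53) = 0x5350
  top 6b → 0x14 → sub [RR]
  rd@[9:6]=0xd ⇒ R13
  rs@[5:2]=0x4 ⇒ R4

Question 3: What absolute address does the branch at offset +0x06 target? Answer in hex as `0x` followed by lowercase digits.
0x8238

[06] fc 8b → 0x8bfc
  opcode bits[15:10]=0x22: je/J
  imm: (w>>0)&0x3ff=0x3fc (s10→-4) → $-4
  target = base 0x8234 + off 0x06 + 2 + imm -4 = 0x8238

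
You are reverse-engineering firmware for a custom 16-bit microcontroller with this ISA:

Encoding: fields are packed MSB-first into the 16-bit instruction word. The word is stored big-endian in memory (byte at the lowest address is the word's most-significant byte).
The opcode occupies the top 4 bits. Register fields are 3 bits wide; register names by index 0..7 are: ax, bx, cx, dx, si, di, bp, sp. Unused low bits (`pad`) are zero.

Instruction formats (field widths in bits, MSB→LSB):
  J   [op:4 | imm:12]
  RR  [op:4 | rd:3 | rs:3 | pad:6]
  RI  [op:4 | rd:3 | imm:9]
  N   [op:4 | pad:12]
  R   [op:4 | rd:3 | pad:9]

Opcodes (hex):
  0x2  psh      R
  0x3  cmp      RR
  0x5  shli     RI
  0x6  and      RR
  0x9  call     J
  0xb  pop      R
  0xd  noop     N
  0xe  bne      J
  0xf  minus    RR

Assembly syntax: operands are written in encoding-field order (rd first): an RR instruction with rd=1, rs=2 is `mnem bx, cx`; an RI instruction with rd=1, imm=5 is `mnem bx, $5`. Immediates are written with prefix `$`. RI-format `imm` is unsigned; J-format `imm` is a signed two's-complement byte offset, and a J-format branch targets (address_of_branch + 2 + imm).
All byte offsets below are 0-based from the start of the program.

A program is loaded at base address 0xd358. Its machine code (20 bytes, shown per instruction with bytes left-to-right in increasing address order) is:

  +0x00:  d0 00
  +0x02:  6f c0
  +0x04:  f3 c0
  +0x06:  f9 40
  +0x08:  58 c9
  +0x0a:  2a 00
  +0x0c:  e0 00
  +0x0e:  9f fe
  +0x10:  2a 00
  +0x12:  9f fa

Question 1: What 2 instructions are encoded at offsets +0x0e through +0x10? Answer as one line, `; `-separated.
call $-2; psh di

[0e] 9f fe → 0x9ffe
  top 4b → 0x9 → call [J]
  imm: (w>>0)&0xfff=0xffe (s12→-2) → $-2
[10] 2a 00 → 0x2a00
  top 4b → 0x2 → psh [R]
  rd: (w>>9)&0x7=0x5 → di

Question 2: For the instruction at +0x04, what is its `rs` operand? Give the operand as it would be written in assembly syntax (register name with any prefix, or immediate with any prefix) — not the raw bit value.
sp

[04] f3 c0 → 0xf3c0
  opcode bits[15:12]=0xf: minus/RR
  rd: (w>>9)&0x7=0x1 → bx
  rs: (w>>6)&0x7=0x7 → sp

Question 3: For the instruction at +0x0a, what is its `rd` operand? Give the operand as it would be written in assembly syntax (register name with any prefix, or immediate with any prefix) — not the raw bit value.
@+0a  big-endian(2a 00) = 0x2a00
  opcode bits[15:12]=0x2: psh/R
  rd@[11:9]=0x5 ⇒ di

di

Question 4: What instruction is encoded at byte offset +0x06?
[06] f9 40 → 0xf940
  top 4b → 0xf → minus [RR]
  rd: (w>>9)&0x7=0x4 → si
  rs: (w>>6)&0x7=0x5 → di

minus si, di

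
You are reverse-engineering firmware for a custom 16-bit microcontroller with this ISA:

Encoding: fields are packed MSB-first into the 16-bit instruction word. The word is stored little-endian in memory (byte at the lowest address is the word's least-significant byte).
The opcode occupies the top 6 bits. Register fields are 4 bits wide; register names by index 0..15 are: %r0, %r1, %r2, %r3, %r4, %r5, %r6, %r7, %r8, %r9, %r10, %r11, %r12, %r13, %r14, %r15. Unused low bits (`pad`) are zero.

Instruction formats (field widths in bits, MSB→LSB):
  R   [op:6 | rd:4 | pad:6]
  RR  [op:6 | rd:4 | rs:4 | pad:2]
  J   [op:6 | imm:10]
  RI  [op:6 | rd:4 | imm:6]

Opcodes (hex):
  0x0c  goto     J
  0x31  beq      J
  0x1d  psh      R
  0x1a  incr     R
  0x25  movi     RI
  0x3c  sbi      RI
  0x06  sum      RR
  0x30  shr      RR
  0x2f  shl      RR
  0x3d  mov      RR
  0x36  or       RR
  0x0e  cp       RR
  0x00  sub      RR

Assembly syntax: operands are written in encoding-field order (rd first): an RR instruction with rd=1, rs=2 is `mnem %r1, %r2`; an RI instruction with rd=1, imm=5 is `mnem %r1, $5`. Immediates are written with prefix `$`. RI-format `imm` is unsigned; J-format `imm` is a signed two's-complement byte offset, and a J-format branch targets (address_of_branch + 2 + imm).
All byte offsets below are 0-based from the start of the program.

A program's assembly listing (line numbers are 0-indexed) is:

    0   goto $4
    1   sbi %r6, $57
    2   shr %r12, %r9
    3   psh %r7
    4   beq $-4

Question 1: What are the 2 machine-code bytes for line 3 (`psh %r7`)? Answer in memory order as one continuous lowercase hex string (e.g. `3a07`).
3. psh fields op=0x1d:6|rd=7:4|pad=0:6 → word 75c0h → c0 75

c075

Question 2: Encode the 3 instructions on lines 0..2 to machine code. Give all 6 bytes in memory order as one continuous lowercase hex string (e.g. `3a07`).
line 0 (goto): pack op=0xc:6|imm=4:10 = 0x3004; little→ 04 30
line 1 (sbi): pack op=0x3c:6|rd=6:4|imm=57:6 = 0xf1b9; little→ b9 f1
line 2 (shr): pack op=0x30:6|rd=12:4|rs=9:4|pad=0:2 = 0xc324; little→ 24 c3

0430b9f124c3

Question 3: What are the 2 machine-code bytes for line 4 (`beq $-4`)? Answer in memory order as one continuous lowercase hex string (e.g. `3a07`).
fcc7

L4: beq op=0x31:6|imm=-4:10 ⇒ 0xc7fc ⇒ little fc c7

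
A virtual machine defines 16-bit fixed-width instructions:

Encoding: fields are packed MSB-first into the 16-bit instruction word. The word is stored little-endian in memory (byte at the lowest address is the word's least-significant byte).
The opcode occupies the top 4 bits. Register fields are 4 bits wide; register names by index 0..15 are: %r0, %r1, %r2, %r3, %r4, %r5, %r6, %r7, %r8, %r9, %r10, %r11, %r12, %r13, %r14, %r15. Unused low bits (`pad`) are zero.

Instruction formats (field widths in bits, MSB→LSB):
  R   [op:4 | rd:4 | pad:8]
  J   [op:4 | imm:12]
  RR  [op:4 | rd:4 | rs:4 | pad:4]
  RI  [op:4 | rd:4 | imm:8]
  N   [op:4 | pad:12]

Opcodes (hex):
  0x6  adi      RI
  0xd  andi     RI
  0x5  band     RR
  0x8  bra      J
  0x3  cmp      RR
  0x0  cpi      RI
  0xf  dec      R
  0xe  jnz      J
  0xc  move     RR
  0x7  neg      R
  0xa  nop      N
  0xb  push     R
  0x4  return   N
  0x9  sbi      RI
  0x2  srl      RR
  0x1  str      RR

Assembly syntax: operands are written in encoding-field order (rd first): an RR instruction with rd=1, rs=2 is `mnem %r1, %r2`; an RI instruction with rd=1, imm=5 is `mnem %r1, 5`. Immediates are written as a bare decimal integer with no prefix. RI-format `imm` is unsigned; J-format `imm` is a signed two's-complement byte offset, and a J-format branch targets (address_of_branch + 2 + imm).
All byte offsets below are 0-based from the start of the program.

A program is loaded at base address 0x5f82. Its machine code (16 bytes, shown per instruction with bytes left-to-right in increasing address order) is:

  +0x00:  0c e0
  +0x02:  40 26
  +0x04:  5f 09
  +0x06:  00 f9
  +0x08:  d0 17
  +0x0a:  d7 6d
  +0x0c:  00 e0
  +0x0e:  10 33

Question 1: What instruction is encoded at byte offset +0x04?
cpi %r9, 95

@+04  little-endian(5f 09) = 0x095f
  op=0x095f>>12=0x0 ⇒ cpi (RI)
  rd@[11:8]=0x9 ⇒ %r9
  imm@[7:0]=0x5f ⇒ 95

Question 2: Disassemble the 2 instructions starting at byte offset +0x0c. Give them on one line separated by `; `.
jnz 0; cmp %r3, %r1

off 0x0c: read 00 e0 as little → 0xe000
  top 4b → 0xe → jnz [J]
  imm@[11:0]=0x0 ⇒ 0
off 0x0e: read 10 33 as little → 0x3310
  top 4b → 0x3 → cmp [RR]
  rd@[11:8]=0x3 ⇒ %r3
  rs@[7:4]=0x1 ⇒ %r1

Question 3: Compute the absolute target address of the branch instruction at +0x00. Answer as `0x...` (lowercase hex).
0x5f90

+0x00: 0c e0 ⇒ word 0xe00c (little)
  top 4b → 0xe → jnz [J]
  imm: (w>>0)&0xfff=0xc → 12
  target = base 0x5f82 + off 0x00 + 2 + imm 12 = 0x5f90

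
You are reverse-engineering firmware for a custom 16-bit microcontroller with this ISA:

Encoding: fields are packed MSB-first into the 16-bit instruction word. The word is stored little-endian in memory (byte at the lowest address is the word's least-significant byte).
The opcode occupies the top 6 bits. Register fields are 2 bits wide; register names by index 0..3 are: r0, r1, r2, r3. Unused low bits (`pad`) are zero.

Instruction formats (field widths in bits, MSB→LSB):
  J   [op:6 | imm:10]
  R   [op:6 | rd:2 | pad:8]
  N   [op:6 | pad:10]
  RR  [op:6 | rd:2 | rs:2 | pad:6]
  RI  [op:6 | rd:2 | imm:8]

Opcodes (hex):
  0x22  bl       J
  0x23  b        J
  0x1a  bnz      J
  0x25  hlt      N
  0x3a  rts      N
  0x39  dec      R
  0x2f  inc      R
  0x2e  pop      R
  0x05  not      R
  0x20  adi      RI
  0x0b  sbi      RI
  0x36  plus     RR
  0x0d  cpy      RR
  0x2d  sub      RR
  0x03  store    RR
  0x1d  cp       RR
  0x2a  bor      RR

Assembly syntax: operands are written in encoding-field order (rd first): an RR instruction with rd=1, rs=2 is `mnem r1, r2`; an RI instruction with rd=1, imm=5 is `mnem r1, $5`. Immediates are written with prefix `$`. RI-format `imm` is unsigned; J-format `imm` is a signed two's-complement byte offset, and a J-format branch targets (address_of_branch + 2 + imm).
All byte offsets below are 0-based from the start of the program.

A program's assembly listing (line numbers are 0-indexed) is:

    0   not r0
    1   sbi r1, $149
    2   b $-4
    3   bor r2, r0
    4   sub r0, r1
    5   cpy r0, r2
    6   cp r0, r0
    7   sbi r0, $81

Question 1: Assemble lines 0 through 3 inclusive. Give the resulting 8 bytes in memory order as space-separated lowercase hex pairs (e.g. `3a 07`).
0. not fields op=0x5:6|rd=0:2|pad=0:8 → word 1400h → 00 14
1. sbi fields op=0xb:6|rd=1:2|imm=149:8 → word 2d95h → 95 2d
2. b fields op=0x23:6|imm=-4:10 → word 8ffch → fc 8f
3. bor fields op=0x2a:6|rd=2:2|rs=0:2|pad=0:6 → word aa00h → 00 aa

00 14 95 2d fc 8f 00 aa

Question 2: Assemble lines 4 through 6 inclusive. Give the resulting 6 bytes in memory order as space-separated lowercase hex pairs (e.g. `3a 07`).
40 b4 80 34 00 74

L4: sub op=0x2d:6|rd=0:2|rs=1:2|pad=0:6 ⇒ 0xb440 ⇒ little 40 b4
L5: cpy op=0xd:6|rd=0:2|rs=2:2|pad=0:6 ⇒ 0x3480 ⇒ little 80 34
L6: cp op=0x1d:6|rd=0:2|rs=0:2|pad=0:6 ⇒ 0x7400 ⇒ little 00 74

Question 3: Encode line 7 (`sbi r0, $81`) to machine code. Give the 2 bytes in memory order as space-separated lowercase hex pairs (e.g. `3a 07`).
7. sbi fields op=0xb:6|rd=0:2|imm=81:8 → word 2c51h → 51 2c

51 2c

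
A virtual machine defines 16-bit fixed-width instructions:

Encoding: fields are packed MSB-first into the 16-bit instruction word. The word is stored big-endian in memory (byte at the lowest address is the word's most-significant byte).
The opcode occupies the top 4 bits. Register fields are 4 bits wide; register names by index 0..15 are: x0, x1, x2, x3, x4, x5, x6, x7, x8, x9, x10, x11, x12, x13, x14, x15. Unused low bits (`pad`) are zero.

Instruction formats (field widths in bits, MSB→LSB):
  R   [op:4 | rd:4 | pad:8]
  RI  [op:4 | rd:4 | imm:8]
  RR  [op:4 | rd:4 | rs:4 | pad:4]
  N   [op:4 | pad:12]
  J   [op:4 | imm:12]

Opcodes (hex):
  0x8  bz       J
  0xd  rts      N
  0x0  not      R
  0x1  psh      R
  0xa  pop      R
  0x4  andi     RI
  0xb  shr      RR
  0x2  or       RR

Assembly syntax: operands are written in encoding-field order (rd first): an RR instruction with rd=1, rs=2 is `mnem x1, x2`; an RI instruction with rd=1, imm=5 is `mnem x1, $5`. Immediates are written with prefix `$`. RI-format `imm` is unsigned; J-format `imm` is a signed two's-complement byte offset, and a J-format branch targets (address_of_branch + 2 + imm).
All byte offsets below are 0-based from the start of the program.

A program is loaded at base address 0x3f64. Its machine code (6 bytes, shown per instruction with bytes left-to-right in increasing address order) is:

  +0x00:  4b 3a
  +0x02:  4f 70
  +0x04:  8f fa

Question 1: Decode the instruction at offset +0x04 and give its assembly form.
[04] 8f fa → 0x8ffa
  opcode bits[15:12]=0x8: bz/J
  imm@[11:0]=0xffa (s12→-6) ⇒ $-6

bz $-6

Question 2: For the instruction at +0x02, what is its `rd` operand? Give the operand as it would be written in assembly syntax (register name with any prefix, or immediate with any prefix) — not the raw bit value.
off 0x02: read 4f 70 as big → 0x4f70
  op=0x4f70>>12=0x4 ⇒ andi (RI)
  rd: (w>>8)&0xf=0xf → x15
  imm: (w>>0)&0xff=0x70 → $112

x15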